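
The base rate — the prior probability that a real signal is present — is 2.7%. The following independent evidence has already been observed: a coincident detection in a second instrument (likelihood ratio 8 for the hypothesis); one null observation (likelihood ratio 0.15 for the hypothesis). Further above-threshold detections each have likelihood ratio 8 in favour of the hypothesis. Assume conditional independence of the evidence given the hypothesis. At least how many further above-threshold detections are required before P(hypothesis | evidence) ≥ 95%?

4

Prior odds = 0.027/0.973 = 27/973.
Combined Bayes factor of the evidence already in hand = 8 × 0.15 = 1.2.
Odds after that evidence = (27/973) × 1.2 = 162/4865.
Target odds = 0.95/0.05 = 19.
Need 8ⁿ ≥ 19 ÷ (162/4865) = 92435/162.
8³ = 512 falls short of 92435/162 but 8⁴ = 4096 reaches it, so n = 4.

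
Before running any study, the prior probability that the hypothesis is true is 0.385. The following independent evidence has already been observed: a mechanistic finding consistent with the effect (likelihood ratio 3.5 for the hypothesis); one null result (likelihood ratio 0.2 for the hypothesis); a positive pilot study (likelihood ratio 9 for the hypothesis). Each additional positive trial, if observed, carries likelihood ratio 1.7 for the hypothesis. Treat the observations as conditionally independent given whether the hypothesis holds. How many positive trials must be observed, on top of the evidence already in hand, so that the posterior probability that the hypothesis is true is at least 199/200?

Prior odds = 0.385/0.615 = 77/123.
Combined Bayes factor of the evidence already in hand = 3.5 × 0.2 × 9 = 6.3.
Odds after that evidence = (77/123) × 6.3 = 1617/410.
Target odds = 0.995/0.005 = 199.
Need 1.7ⁿ ≥ 199 ÷ (1617/410) = 81590/1617.
1.7⁷ = 410338673/10000000 falls short of 81590/1617 but 1.7⁸ ≈69.7576 reaches it, so n = 8.

8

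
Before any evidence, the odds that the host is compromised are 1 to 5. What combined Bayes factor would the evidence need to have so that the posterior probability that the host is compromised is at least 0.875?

35

Prior odds = 0.2.
Target odds = 0.875/0.125 = 7.
Required Bayes factor = 7 ÷ 0.2 = 35.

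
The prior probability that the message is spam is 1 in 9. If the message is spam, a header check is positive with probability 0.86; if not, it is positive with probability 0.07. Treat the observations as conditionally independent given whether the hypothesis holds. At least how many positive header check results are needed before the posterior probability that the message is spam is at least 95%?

Prior odds: (1/9) ÷ (8/9) = 0.125.
Likelihood ratio of a positive = 0.86/0.07 = 86/7.
Target posterior odds = 0.95/0.05 = 19.
Need 0.125 × (86/7)ⁿ ≥ 19, i.e. (86/7)ⁿ ≥ 152.
(86/7)² = 7396/49 falls short of 152 but (86/7)³ = 636056/343 reaches it, so n = 3.

3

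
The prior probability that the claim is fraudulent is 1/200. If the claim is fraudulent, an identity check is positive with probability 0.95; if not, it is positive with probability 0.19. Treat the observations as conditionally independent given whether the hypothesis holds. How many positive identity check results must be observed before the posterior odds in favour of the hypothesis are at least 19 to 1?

Prior odds = 0.005/0.995 = 1/199.
Likelihood ratio of a positive = 0.95/0.19 = 5.
Target odds = 19.
Need (1/199) × 5ⁿ ≥ 19, i.e. 5ⁿ ≥ 3781.
5⁵ = 3125 falls short of 3781 but 5⁶ = 15625 reaches it, so n = 6.

6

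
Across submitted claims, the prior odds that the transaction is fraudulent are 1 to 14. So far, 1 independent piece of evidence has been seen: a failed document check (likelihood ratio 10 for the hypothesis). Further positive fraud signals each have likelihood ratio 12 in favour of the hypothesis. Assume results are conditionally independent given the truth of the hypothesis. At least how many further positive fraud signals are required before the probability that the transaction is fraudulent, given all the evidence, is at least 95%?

Prior odds = 1/14.
Bayes factor of the evidence already in hand = 10.
Odds after that evidence = (1/14) × 10 = 5/7.
Target odds = 0.95/0.05 = 19.
Need 12ⁿ ≥ 19 ÷ (5/7) = 26.6.
12¹ = 12 falls short of 26.6 but 12² = 144 reaches it, so n = 2.

2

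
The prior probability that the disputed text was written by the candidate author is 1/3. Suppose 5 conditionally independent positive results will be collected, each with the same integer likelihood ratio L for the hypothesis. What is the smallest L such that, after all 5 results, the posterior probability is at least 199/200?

Prior odds = (1/3)/(2/3) = 0.5.
Target odds = 0.995/0.005 = 199.
Need L⁵ ≥ 199 ÷ 0.5 = 398.
3⁵ = 243 < 398 ≤ 1024 = 4⁵, so L = 4.

4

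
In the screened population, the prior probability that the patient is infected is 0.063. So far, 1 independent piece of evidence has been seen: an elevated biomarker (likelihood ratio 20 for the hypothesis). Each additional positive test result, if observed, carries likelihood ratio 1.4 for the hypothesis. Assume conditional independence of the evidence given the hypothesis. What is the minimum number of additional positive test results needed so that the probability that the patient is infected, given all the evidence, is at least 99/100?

Prior odds = 0.063/0.937 = 63/937.
Bayes factor of the evidence already in hand = 20.
Odds after that evidence = (63/937) × 20 = 1260/937.
Target odds = 0.99/0.01 = 99.
Need 1.4ⁿ ≥ 99 ÷ (1260/937) = 10307/140.
1.4¹² ≈56.6939 falls short of 10307/140 but 1.4¹³ ≈79.3715 reaches it, so n = 13.

13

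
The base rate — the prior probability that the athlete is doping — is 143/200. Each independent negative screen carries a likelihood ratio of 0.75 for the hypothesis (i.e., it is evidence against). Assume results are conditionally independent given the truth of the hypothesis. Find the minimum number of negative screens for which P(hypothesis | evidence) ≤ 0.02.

17

Prior odds: 0.715 ÷ 0.285 = 143/57.
Likelihood ratio per negative screen = 0.75.
Target odds: 0.02 ÷ 0.98 = 1/49.
Need (143/57) × 0.75ⁿ ≤ 1/49, i.e. 0.75ⁿ ≤ 57/7007.
0.75¹⁶ ≈0.0100226 is still above 57/7007 but 0.75¹⁷ ≈0.00751695 is at or below it, so n = 17.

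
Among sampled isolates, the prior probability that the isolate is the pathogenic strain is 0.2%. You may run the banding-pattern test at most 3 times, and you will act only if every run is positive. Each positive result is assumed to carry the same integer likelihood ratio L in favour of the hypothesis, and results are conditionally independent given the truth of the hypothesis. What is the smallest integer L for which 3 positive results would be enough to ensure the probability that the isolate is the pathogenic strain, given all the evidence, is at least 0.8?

Prior odds = 0.002/0.998 = 1/499.
Target odds = 0.8/0.2 = 4.
Need L³ ≥ 4 ÷ (1/499) = 1996.
12³ = 1728 < 1996 ≤ 2197 = 13³, so L = 13.

13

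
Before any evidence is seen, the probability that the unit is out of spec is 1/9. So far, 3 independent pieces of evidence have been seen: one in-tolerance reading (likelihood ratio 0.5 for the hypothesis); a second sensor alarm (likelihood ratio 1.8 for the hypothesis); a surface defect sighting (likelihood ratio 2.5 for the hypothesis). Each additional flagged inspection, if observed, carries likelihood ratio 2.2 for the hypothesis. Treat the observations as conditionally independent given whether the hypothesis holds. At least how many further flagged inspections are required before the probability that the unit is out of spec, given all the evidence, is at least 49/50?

7

Prior odds = (1/9)/(8/9) = 0.125.
Combined Bayes factor of the evidence already in hand = 0.5 × 1.8 × 2.5 = 2.25.
Odds after that evidence = 0.125 × 2.25 = 0.28125.
Target odds = 0.98/0.02 = 49.
Need 2.2ⁿ ≥ 49 ÷ 0.28125 = 1568/9.
2.2⁶ = 1771561/15625 falls short of 1568/9 but 2.2⁷ = 19487171/78125 reaches it, so n = 7.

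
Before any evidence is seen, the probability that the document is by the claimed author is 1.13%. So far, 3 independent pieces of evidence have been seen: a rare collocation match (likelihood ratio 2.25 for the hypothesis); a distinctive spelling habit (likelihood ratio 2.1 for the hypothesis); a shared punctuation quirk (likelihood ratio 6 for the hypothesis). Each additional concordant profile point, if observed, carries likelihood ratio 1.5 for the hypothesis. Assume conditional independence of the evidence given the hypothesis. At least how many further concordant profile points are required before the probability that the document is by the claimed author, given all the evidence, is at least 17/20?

8

Prior odds = 0.0113/0.9887 = 113/9887.
Combined Bayes factor of the evidence already in hand = 2.25 × 2.1 × 6 = 28.35.
Odds after that evidence = (113/9887) × 28.35 = 64071/197740.
Target odds = 0.85/0.15 = 17/3.
Need 1.5ⁿ ≥ 17/3 ÷ (64071/197740) = 3361580/192213.
1.5⁷ = 17.0859375 falls short of 3361580/192213 but 1.5⁸ = 25.62890625 reaches it, so n = 8.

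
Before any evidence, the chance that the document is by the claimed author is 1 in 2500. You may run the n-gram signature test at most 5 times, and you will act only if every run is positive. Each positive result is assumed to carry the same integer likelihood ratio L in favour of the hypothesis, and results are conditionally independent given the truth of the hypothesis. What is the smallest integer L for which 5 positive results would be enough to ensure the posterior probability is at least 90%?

Prior odds = 0.0004/0.9996 = 1/2499.
Target odds = 0.9/0.1 = 9.
Need L⁵ ≥ 9 ÷ (1/2499) = 22491.
7⁵ = 16807 < 22491 ≤ 32768 = 8⁵, so L = 8.

8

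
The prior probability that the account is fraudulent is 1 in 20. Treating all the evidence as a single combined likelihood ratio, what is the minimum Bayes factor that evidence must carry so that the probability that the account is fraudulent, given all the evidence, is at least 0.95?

361

Prior odds = 0.05/0.95 = 1/19.
Target odds = 0.95/0.05 = 19.
Required Bayes factor = 19 ÷ (1/19) = 361.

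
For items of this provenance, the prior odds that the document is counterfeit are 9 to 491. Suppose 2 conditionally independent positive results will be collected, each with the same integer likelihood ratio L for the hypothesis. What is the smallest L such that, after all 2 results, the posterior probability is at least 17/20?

Prior odds = 9/491.
Target odds = 0.85/0.15 = 17/3.
Need L² ≥ 17/3 ÷ (9/491) = 8347/27.
17² = 289 < 8347/27 ≤ 324 = 18², so L = 18.

18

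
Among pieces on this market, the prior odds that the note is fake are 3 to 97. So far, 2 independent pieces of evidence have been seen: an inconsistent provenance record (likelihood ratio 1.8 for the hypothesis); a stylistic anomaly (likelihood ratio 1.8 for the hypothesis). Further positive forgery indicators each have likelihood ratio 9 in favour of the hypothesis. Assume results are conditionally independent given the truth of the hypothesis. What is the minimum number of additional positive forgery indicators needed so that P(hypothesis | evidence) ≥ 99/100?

4

Prior odds = 3/97.
Combined Bayes factor of the evidence already in hand = 1.8 × 1.8 = 3.24.
Odds after that evidence = (3/97) × 3.24 = 243/2425.
Target odds = 0.99/0.01 = 99.
Need 9ⁿ ≥ 99 ÷ (243/2425) = 26675/27.
9³ = 729 falls short of 26675/27 but 9⁴ = 6561 reaches it, so n = 4.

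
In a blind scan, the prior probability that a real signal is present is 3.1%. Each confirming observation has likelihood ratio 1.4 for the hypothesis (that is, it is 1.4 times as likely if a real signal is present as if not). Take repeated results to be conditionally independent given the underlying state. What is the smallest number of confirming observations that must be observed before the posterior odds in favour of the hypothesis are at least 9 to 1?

17

Prior odds = 0.031/0.969 = 31/969.
Likelihood ratio per confirming observation = 1.4.
Target odds = 9.
Require 1.4ⁿ ≥ 9 ÷ (31/969) = 8721/31.
1.4¹⁶ ≈217.795 falls short of 8721/31 but 1.4¹⁷ ≈304.913 reaches it, so n = 17.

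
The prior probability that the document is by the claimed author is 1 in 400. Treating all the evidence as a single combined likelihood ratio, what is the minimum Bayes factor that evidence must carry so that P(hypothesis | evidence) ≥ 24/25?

9576

Prior odds = 0.0025/0.9975 = 1/399.
Target odds = 0.96/0.04 = 24.
Required Bayes factor = 24 ÷ (1/399) = 9576.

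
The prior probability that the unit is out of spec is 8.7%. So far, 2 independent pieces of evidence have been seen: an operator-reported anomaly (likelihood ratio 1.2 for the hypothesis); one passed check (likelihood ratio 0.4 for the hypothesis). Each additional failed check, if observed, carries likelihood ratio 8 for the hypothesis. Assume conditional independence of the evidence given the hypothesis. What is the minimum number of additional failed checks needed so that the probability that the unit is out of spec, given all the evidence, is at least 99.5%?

Prior odds = 0.087/0.913 = 87/913.
Combined Bayes factor of the evidence already in hand = 1.2 × 0.4 = 0.48.
Odds after that evidence = (87/913) × 0.48 = 1044/22825.
Target odds = 0.995/0.005 = 199.
Need 8ⁿ ≥ 199 ÷ (1044/22825) = 4542175/1044.
8⁴ = 4096 falls short of 4542175/1044 but 8⁵ = 32768 reaches it, so n = 5.

5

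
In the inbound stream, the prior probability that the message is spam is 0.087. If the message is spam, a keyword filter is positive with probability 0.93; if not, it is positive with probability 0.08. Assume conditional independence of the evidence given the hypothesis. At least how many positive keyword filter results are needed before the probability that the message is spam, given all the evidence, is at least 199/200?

4

Prior odds: 0.087 ÷ 0.913 = 87/913.
Likelihood ratio of a positive = 0.93/0.08 = 11.625.
Target posterior odds = 0.995/0.005 = 199.
Require 11.625ⁿ ≥ 199 ÷ (87/913) = 181687/87.
11.625³ = 804357/512 falls short of 181687/87 but 11.625⁴ = 74805201/4096 reaches it, so n = 4.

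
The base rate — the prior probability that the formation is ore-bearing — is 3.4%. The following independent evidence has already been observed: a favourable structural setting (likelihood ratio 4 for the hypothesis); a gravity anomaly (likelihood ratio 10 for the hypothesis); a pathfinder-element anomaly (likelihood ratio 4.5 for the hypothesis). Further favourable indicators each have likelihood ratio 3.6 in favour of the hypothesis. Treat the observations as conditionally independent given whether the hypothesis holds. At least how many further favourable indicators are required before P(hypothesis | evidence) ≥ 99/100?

3

Prior odds = 0.034/0.966 = 17/483.
Combined Bayes factor of the evidence already in hand = 4 × 10 × 4.5 = 180.
Odds after that evidence = (17/483) × 180 = 1020/161.
Target odds = 0.99/0.01 = 99.
Need 3.6ⁿ ≥ 99 ÷ (1020/161) = 5313/340.
3.6² = 12.96 falls short of 5313/340 but 3.6³ = 46.656 reaches it, so n = 3.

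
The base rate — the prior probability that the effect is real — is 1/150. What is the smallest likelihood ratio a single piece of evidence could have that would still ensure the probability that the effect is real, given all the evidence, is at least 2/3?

298

Prior odds = (1/150)/(149/150) = 1/149.
Target odds = (2/3)/(1/3) = 2.
Required Bayes factor = 2 ÷ (1/149) = 298.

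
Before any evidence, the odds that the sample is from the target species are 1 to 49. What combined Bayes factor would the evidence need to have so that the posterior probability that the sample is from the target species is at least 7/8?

343

Prior odds = 1/49.
Target odds = 0.875/0.125 = 7.
Required Bayes factor = 7 ÷ (1/49) = 343.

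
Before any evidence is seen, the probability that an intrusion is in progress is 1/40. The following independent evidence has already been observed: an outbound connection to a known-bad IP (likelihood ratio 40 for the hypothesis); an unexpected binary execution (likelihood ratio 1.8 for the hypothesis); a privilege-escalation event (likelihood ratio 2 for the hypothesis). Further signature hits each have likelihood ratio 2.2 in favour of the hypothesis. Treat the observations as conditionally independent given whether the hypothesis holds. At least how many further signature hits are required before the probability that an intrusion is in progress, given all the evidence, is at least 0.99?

5

Prior odds = 0.025/0.975 = 1/39.
Combined Bayes factor of the evidence already in hand = 40 × 1.8 × 2 = 144.
Odds after that evidence = (1/39) × 144 = 48/13.
Target odds = 0.99/0.01 = 99.
Need 2.2ⁿ ≥ 99 ÷ (48/13) = 26.8125.
2.2⁴ = 23.4256 falls short of 26.8125 but 2.2⁵ = 51.53632 reaches it, so n = 5.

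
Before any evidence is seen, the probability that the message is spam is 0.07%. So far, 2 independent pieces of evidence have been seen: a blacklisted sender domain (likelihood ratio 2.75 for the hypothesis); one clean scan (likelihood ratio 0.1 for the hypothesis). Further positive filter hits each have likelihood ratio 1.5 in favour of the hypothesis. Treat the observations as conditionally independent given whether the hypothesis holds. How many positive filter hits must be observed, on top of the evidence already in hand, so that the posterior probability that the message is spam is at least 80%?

Prior odds = 0.0007/0.9993 = 7/9993.
Combined Bayes factor of the evidence already in hand = 2.75 × 0.1 = 0.275.
Odds after that evidence = (7/9993) × 0.275 = 77/399720.
Target odds = 0.8/0.2 = 4.
Need 1.5ⁿ ≥ 4 ÷ (77/399720) = 1598880/77.
1.5²⁴ ≈16834.1 falls short of 1598880/77 but 1.5²⁵ ≈25251.2 reaches it, so n = 25.

25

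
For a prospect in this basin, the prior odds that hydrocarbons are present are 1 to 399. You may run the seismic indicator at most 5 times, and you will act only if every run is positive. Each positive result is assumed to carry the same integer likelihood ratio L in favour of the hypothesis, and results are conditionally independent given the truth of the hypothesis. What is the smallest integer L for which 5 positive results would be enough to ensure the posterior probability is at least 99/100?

Prior odds = 1/399.
Target odds = 0.99/0.01 = 99.
Need L⁵ ≥ 99 ÷ (1/399) = 39501.
8⁵ = 32768 < 39501 ≤ 59049 = 9⁵, so L = 9.

9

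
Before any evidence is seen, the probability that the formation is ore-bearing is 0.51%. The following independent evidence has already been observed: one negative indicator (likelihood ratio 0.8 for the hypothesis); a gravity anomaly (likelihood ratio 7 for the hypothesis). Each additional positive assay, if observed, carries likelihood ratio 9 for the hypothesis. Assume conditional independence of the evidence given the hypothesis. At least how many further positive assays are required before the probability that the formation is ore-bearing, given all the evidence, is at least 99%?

4

Prior odds = 0.0051/0.9949 = 51/9949.
Combined Bayes factor of the evidence already in hand = 0.8 × 7 = 5.6.
Odds after that evidence = (51/9949) × 5.6 = 1428/49745.
Target odds = 0.99/0.01 = 99.
Need 9ⁿ ≥ 99 ÷ (1428/49745) = 1641585/476.
9³ = 729 falls short of 1641585/476 but 9⁴ = 6561 reaches it, so n = 4.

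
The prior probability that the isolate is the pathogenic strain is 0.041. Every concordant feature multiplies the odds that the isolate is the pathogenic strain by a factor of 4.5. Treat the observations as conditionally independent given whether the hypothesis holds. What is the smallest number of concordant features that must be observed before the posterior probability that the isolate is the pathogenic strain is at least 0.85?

Prior odds: 0.041 ÷ 0.959 = 41/959.
Likelihood ratio per concordant feature = 4.5.
Target posterior odds = 0.85/0.15 = 17/3.
Require 4.5ⁿ ≥ 17/3 ÷ (41/959) = 16303/123.
4.5³ = 91.125 falls short of 16303/123 but 4.5⁴ = 410.0625 reaches it, so n = 4.

4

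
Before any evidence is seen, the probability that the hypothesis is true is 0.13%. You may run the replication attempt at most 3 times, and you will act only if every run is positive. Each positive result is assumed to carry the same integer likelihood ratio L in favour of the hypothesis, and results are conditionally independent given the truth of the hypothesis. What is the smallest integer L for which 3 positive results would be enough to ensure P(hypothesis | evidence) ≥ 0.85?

17

Prior odds = 0.0013/0.9987 = 13/9987.
Target odds = 0.85/0.15 = 17/3.
Need L³ ≥ 17/3 ÷ (13/9987) = 56593/13.
16³ = 4096 < 56593/13 ≤ 4913 = 17³, so L = 17.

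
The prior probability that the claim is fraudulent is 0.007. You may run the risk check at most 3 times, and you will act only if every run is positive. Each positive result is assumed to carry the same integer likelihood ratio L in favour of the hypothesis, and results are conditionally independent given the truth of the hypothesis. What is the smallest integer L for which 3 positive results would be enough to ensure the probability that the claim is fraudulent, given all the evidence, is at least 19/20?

Prior odds = 0.007/0.993 = 7/993.
Target odds = 0.95/0.05 = 19.
Need L³ ≥ 19 ÷ (7/993) = 18867/7.
13³ = 2197 < 18867/7 ≤ 2744 = 14³, so L = 14.

14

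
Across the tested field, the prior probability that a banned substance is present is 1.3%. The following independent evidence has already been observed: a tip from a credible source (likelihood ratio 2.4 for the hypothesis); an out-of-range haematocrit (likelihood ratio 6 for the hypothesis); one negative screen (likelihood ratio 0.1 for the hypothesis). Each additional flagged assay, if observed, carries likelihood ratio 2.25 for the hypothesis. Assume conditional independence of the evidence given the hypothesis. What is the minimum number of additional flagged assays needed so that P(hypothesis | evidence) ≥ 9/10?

Prior odds = 0.013/0.987 = 13/987.
Combined Bayes factor of the evidence already in hand = 2.4 × 6 × 0.1 = 1.44.
Odds after that evidence = (13/987) × 1.44 = 156/8225.
Target odds = 0.9/0.1 = 9.
Need 2.25ⁿ ≥ 9 ÷ (156/8225) = 24675/52.
2.25⁷ = 4782969/16384 falls short of 24675/52 but 2.25⁸ = 43046721/65536 reaches it, so n = 8.

8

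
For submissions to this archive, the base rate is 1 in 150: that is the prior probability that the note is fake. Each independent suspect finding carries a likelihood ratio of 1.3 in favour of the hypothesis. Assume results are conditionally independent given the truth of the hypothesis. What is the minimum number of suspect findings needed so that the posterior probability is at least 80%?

25

Prior odds = (1/150)/(149/150) = 1/149.
Likelihood ratio per suspect finding = 1.3.
Target odds: 0.8 ÷ 0.2 = 4.
Require 1.3ⁿ ≥ 4 ÷ (1/149) = 596.
1.3²⁴ ≈542.801 falls short of 596 but 1.3²⁵ ≈705.641 reaches it, so n = 25.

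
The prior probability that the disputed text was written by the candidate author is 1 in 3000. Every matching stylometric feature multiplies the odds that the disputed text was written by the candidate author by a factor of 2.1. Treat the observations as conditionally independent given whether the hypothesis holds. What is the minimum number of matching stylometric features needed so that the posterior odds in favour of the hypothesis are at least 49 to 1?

17

Prior odds = (1/3000)/(2999/3000) = 1/2999.
Likelihood ratio per matching stylometric feature = 2.1.
Target odds = 49.
Require 2.1ⁿ ≥ 49 ÷ (1/2999) = 146951.
2.1¹⁶ ≈143057 falls short of 146951 but 2.1¹⁷ ≈300419 reaches it, so n = 17.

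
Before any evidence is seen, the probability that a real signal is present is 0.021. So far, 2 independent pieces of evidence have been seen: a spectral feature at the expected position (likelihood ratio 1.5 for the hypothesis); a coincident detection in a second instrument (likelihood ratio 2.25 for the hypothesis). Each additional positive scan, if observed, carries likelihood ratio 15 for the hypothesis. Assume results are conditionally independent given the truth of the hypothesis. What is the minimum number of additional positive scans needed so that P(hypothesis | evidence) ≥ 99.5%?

Prior odds = 0.021/0.979 = 21/979.
Combined Bayes factor of the evidence already in hand = 1.5 × 2.25 = 3.375.
Odds after that evidence = (21/979) × 3.375 = 567/7832.
Target odds = 0.995/0.005 = 199.
Need 15ⁿ ≥ 199 ÷ (567/7832) = 1558568/567.
15² = 225 falls short of 1558568/567 but 15³ = 3375 reaches it, so n = 3.

3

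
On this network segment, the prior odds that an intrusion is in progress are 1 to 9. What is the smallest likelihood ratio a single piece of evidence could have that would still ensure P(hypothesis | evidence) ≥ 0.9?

Prior odds = 1/9.
Target odds = 0.9/0.1 = 9.
Required Bayes factor = 9 ÷ (1/9) = 81.

81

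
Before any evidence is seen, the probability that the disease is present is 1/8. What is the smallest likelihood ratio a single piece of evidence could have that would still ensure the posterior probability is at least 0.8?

Prior odds = 0.125/0.875 = 1/7.
Target odds = 0.8/0.2 = 4.
Required Bayes factor = 4 ÷ (1/7) = 28.

28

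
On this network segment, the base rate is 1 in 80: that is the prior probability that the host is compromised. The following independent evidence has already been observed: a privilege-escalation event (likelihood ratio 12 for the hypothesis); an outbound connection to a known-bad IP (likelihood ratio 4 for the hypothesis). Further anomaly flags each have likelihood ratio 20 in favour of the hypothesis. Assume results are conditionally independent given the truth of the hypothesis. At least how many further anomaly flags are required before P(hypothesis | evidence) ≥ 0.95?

2

Prior odds = 0.0125/0.9875 = 1/79.
Combined Bayes factor of the evidence already in hand = 12 × 4 = 48.
Odds after that evidence = (1/79) × 48 = 48/79.
Target odds = 0.95/0.05 = 19.
Need 20ⁿ ≥ 19 ÷ (48/79) = 1501/48.
20¹ = 20 falls short of 1501/48 but 20² = 400 reaches it, so n = 2.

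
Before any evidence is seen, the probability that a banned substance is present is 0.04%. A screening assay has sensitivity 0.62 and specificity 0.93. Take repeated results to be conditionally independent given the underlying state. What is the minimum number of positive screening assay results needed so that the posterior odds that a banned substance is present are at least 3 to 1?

Prior odds = 0.0004/0.9996 = 1/2499.
False-positive rate = 1 − 0.93 = 0.07; likelihood ratio of a positive = 0.62/0.07 = 62/7.
Target odds = 3.
Need (1/2499) × (62/7)ⁿ ≥ 3, i.e. (62/7)ⁿ ≥ 7497.
(62/7)⁴ = 14776336/2401 falls short of 7497 but (62/7)⁵ = 916132832/16807 reaches it, so n = 5.

5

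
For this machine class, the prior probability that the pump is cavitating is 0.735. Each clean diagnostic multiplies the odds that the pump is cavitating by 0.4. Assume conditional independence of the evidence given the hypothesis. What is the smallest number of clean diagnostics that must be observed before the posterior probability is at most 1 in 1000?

9

Prior odds = 0.735/0.265 = 147/53.
Likelihood ratio per clean diagnostic = 0.4.
Target posterior odds = 0.001/0.999 = 1/999.
Need (147/53) × 0.4ⁿ ≤ 1/999, i.e. 0.4ⁿ ≤ 53/146853.
0.4⁸ = 256/390625 is still above 53/146853 but 0.4⁹ = 512/1953125 is at or below it, so n = 9.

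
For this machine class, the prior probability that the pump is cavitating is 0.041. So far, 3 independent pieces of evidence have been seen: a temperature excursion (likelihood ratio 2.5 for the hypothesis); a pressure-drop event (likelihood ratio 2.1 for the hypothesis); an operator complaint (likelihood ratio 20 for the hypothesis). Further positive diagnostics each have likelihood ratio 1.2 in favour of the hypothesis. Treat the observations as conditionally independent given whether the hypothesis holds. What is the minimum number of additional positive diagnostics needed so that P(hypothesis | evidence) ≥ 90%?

4

Prior odds = 0.041/0.959 = 41/959.
Combined Bayes factor of the evidence already in hand = 2.5 × 2.1 × 20 = 105.
Odds after that evidence = (41/959) × 105 = 615/137.
Target odds = 0.9/0.1 = 9.
Need 1.2ⁿ ≥ 9 ÷ (615/137) = 411/205.
1.2³ = 1.728 falls short of 411/205 but 1.2⁴ = 2.0736 reaches it, so n = 4.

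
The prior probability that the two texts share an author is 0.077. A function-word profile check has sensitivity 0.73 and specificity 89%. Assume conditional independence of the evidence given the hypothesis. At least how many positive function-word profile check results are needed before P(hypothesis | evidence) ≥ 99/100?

4

Prior odds: 0.077 ÷ 0.923 = 77/923.
False-positive rate = 1 − 0.89 = 0.11; likelihood ratio of a positive = 0.73/0.11 = 73/11.
Target odds: 0.99 ÷ 0.01 = 99.
Need (77/923) × (73/11)ⁿ ≥ 99, i.e. (73/11)ⁿ ≥ 8307/7.
(73/11)³ = 389017/1331 falls short of 8307/7 but (73/11)⁴ = 28398241/14641 reaches it, so n = 4.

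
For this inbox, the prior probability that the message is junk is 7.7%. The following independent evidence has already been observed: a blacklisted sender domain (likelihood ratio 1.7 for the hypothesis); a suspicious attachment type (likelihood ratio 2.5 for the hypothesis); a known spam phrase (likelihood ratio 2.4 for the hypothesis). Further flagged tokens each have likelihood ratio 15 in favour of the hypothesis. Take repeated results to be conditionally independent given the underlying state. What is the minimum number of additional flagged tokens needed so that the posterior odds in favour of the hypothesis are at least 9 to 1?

1

Prior odds = 0.077/0.923 = 77/923.
Combined Bayes factor of the evidence already in hand = 1.7 × 2.5 × 2.4 = 10.2.
Odds after that evidence = (77/923) × 10.2 = 3927/4615.
Target odds = 9.
Need 15ⁿ ≥ 9 ÷ (3927/4615) = 13845/1309.
15¹ = 15, which meets the required 13845/1309; so n = 1.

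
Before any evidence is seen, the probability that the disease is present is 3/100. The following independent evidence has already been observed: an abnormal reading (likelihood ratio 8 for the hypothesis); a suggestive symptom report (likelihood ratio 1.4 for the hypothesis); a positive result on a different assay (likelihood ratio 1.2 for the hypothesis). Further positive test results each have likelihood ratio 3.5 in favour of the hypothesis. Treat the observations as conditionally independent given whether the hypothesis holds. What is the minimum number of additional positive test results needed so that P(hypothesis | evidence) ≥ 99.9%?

Prior odds = 0.03/0.97 = 3/97.
Combined Bayes factor of the evidence already in hand = 8 × 1.4 × 1.2 = 13.44.
Odds after that evidence = (3/97) × 13.44 = 1008/2425.
Target odds = 0.999/0.001 = 999.
Need 3.5ⁿ ≥ 999 ÷ (1008/2425) = 269175/112.
3.5⁶ = 1838.265625 falls short of 269175/112 but 3.5⁷ = 823543/128 reaches it, so n = 7.

7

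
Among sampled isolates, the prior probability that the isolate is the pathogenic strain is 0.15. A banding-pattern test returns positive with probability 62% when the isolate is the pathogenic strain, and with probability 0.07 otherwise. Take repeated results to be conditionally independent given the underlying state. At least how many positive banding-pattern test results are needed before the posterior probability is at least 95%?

3

Prior odds = 0.15/0.85 = 3/17.
Likelihood ratio of a positive result = 0.62/0.07 = 62/7.
Target odds: 0.95 ÷ 0.05 = 19.
Need (3/17) × (62/7)ⁿ ≥ 19, i.e. (62/7)ⁿ ≥ 323/3.
(62/7)² = 3844/49 falls short of 323/3 but (62/7)³ = 238328/343 reaches it, so n = 3.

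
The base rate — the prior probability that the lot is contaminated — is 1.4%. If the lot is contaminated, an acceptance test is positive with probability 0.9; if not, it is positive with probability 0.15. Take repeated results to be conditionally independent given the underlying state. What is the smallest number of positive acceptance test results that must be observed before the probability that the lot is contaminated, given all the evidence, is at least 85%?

Prior odds = 0.014/0.986 = 7/493.
Likelihood ratio of a positive = 0.9/0.15 = 6.
Target posterior odds = 0.85/0.15 = 17/3.
Need (7/493) × 6ⁿ ≥ 17/3, i.e. 6ⁿ ≥ 8381/21.
6³ = 216 falls short of 8381/21 but 6⁴ = 1296 reaches it, so n = 4.

4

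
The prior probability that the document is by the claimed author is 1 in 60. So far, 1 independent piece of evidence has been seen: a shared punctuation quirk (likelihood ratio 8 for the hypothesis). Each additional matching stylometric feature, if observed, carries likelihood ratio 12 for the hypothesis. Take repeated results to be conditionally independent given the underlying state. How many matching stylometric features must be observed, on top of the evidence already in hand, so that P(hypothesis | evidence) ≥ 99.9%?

Prior odds = (1/60)/(59/60) = 1/59.
Bayes factor of the evidence already in hand = 8.
Odds after that evidence = (1/59) × 8 = 8/59.
Target odds = 0.999/0.001 = 999.
Need 12ⁿ ≥ 999 ÷ (8/59) = 7367.625.
12³ = 1728 falls short of 7367.625 but 12⁴ = 20736 reaches it, so n = 4.

4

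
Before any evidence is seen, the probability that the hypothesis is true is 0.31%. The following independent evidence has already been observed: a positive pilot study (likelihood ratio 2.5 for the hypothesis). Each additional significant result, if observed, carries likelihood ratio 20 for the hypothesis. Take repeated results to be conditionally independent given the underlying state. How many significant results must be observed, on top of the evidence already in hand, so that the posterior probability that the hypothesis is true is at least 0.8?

3

Prior odds = 0.0031/0.9969 = 31/9969.
Bayes factor of the evidence already in hand = 2.5.
Odds after that evidence = (31/9969) × 2.5 = 155/19938.
Target odds = 0.8/0.2 = 4.
Need 20ⁿ ≥ 4 ÷ (155/19938) = 79752/155.
20² = 400 falls short of 79752/155 but 20³ = 8000 reaches it, so n = 3.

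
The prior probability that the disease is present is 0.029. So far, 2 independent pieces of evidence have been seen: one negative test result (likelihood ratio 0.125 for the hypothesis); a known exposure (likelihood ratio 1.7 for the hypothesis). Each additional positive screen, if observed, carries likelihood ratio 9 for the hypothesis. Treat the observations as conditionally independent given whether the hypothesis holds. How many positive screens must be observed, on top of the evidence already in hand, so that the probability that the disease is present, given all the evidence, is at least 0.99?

5

Prior odds = 0.029/0.971 = 29/971.
Combined Bayes factor of the evidence already in hand = 0.125 × 1.7 = 0.2125.
Odds after that evidence = (29/971) × 0.2125 = 493/77680.
Target odds = 0.99/0.01 = 99.
Need 9ⁿ ≥ 99 ÷ (493/77680) = 7690320/493.
9⁴ = 6561 falls short of 7690320/493 but 9⁵ = 59049 reaches it, so n = 5.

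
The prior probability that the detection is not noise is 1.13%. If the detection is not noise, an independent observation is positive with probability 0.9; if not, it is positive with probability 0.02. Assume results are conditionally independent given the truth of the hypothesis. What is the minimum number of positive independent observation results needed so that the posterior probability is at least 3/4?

2

Prior odds: 0.0113 ÷ 0.9887 = 113/9887.
Likelihood ratio of a positive = 0.9/0.02 = 45.
Target odds: 0.75 ÷ 0.25 = 3.
Require 45ⁿ ≥ 3 ÷ (113/9887) = 29661/113.
45¹ = 45 falls short of 29661/113 but 45² = 2025 reaches it, so n = 2.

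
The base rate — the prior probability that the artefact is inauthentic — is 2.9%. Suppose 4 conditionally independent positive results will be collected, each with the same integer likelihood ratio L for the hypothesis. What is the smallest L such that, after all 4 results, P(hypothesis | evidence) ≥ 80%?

Prior odds = 0.029/0.971 = 29/971.
Target odds = 0.8/0.2 = 4.
Need L⁴ ≥ 4 ÷ (29/971) = 3884/29.
3⁴ = 81 < 3884/29 ≤ 256 = 4⁴, so L = 4.

4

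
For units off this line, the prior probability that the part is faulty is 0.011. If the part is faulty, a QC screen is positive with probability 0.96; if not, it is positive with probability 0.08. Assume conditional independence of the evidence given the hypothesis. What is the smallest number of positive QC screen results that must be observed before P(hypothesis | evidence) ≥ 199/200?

Prior odds: 0.011 ÷ 0.989 = 11/989.
Likelihood ratio of a positive = 0.96/0.08 = 12.
Target posterior odds = 0.995/0.005 = 199.
Require 12ⁿ ≥ 199 ÷ (11/989) = 196811/11.
12³ = 1728 falls short of 196811/11 but 12⁴ = 20736 reaches it, so n = 4.

4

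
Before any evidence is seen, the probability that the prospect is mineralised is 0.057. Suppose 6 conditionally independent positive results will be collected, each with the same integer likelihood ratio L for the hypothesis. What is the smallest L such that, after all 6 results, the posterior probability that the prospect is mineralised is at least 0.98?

Prior odds = 0.057/0.943 = 57/943.
Target odds = 0.98/0.02 = 49.
Need L⁶ ≥ 49 ÷ (57/943) = 46207/57.
3⁶ = 729 < 46207/57 ≤ 4096 = 4⁶, so L = 4.

4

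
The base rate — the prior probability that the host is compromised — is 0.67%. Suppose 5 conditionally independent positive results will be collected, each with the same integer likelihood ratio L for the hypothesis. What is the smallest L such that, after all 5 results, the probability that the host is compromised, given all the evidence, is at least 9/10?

Prior odds = 0.0067/0.9933 = 67/9933.
Target odds = 0.9/0.1 = 9.
Need L⁵ ≥ 9 ÷ (67/9933) = 89397/67.
4⁵ = 1024 < 89397/67 ≤ 3125 = 5⁵, so L = 5.

5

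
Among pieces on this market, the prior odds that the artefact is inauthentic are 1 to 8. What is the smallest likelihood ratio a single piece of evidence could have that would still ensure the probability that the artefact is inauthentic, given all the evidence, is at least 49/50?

392

Prior odds = 0.125.
Target odds = 0.98/0.02 = 49.
Required Bayes factor = 49 ÷ 0.125 = 392.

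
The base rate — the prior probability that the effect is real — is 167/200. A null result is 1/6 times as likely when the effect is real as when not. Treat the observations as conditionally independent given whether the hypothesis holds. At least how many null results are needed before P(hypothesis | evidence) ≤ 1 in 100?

Prior odds: 0.835 ÷ 0.165 = 167/33.
Likelihood ratio per null result = 1/6.
Target odds: 0.01 ÷ 0.99 = 1/99.
Require (1/6)ⁿ ≤ 1/99 ÷ (167/33) = 1/501.
(1/6)³ = 1/216 is still above 1/501 but (1/6)⁴ = 1/1296 is at or below it, so n = 4.

4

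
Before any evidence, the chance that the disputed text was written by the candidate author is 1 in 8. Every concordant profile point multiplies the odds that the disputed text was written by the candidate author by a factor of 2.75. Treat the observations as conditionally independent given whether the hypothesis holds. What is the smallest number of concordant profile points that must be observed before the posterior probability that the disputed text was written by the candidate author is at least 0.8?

Prior odds: 0.125 ÷ 0.875 = 1/7.
Likelihood ratio per concordant profile point = 2.75.
Target posterior odds = 0.8/0.2 = 4.
Need (1/7) × 2.75ⁿ ≥ 4, i.e. 2.75ⁿ ≥ 28.
2.75³ = 20.796875 falls short of 28 but 2.75⁴ = 57.19140625 reaches it, so n = 4.

4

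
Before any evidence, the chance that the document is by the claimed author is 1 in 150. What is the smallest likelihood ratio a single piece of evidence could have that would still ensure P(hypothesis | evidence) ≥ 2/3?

298

Prior odds = (1/150)/(149/150) = 1/149.
Target odds = (2/3)/(1/3) = 2.
Required Bayes factor = 2 ÷ (1/149) = 298.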